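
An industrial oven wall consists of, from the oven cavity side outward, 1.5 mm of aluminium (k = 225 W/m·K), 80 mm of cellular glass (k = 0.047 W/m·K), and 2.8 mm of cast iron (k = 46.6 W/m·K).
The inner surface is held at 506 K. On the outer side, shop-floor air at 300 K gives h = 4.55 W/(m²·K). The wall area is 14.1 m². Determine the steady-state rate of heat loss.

Using the resistance-network approach (series):
R_aluminium = L/(kA) = 0.0015/(225×14.1) = 4.728×10^-7 K/W
R_cellular glass = L/(kA) = 0.08/(0.047×14.1) = 0.1207 K/W
R_cast iron = L/(kA) = 0.0028/(46.6×14.1) = 4.261×10^-6 K/W
R_outer film = 1/(h_o·A) = 1/(4.55×14.1) = 0.01559 K/W
R_total = 0.1363 K/W
Q = ΔT / R_total = 206 / 0.1363

Q ≈ 1510 W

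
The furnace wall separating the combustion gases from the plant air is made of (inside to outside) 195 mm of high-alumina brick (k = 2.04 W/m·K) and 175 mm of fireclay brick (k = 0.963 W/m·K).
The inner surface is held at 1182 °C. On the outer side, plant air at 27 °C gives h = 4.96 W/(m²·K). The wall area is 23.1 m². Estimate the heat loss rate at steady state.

Q ≈ 55700 W

Using the resistance-network approach (series):
R_high-alumina brick = L/(kA) = 0.195/(2.04×23.1) = 0.004138 K/W
R_fireclay brick = L/(kA) = 0.175/(0.963×23.1) = 0.007867 K/W
R_outer film = 1/(h_o·A) = 1/(4.96×23.1) = 0.008728 K/W
R_total = 0.02073 K/W
Q = ΔT / R_total = 1155 / 0.02073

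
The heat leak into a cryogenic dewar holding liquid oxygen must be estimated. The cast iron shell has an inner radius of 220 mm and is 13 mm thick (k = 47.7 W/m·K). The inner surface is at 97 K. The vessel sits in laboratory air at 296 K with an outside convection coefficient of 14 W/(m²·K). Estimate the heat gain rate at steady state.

Q ≈ 1890 W

Each spherical layer contributes R = (1/r_i − 1/r_o)/(4πk):
R_cast iron shell = (1/0.22 − 1/0.233)/(4π×47.7) = 4.231×10^-4 K/W
R_outer film = 1/(h·4πr_o²) = 1/(14×4π×0.233²) = 0.1047 K/W
R_total = 0.1051 K/W
Q = ΔT/R_total = 199/0.1051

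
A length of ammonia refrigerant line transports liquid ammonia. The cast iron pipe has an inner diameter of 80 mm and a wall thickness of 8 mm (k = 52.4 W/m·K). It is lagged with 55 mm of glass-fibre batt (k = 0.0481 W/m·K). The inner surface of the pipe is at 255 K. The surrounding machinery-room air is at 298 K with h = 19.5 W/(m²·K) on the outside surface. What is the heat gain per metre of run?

Cylindrical conduction, so R = ln(r₂/r₁)/(2πkL) per layer, in series:
R_cast iron pipe wall = ln(48/40)/(2π×52.4×1) = 5.538×10^-4 K/W
R_glass-fibre batt = ln(103/48)/(2π×0.0481×1) = 2.526 K/W
R_outer film = 1/(h_o·2πr_oL) = 1/(19.5×2π×0.103×1) = 0.07924 K/W
R_total = 2.606 K/W
Q = ΔT/R_total = 43/2.606

q′ ≈ 16.5 W/m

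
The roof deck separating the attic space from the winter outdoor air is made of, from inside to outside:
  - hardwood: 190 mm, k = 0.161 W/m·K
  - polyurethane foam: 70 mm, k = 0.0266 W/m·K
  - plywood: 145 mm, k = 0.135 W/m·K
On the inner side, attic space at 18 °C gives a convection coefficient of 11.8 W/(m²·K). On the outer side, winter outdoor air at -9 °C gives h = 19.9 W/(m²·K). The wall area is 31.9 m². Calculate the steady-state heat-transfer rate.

Q ≈ 172 W

Treating each layer as a thermal resistance in series:
R_inner film = 1/(h_i·A) = 1/(11.8×31.9) = 0.002657 K/W
R_hardwood = L/(kA) = 0.19/(0.161×31.9) = 0.03699 K/W
R_polyurethane foam = L/(kA) = 0.07/(0.0266×31.9) = 0.08249 K/W
R_plywood = L/(kA) = 0.145/(0.135×31.9) = 0.03367 K/W
R_outer film = 1/(h_o·A) = 1/(19.9×31.9) = 0.001575 K/W
R_total = 0.1574 K/W
Q = ΔT / R_total = 27 / 0.1574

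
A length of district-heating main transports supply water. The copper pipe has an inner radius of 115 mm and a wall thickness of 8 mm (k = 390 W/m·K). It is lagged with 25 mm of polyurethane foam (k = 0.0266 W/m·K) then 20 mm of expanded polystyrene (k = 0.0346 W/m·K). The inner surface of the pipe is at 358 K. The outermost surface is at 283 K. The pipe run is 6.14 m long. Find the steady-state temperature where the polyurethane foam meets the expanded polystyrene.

T ≈ 309 K

Treating each annulus and film as a series resistance:
R_copper pipe wall = ln(123/115)/(2π×390×6.14) = 4.47×10^-6 K/W
R_polyurethane foam = ln(148/123)/(2π×0.0266×6.14) = 0.1803 K/W
R_expanded polystyrene = ln(168/148)/(2π×0.0346×6.14) = 0.09496 K/W
R_total = 0.2753 K/W
Q = ΔT/R_total = 75/0.2753
Q = 272 W
T_interface = T_inner − Q·ΣR(inner→interface) = 358 − 272×0.1803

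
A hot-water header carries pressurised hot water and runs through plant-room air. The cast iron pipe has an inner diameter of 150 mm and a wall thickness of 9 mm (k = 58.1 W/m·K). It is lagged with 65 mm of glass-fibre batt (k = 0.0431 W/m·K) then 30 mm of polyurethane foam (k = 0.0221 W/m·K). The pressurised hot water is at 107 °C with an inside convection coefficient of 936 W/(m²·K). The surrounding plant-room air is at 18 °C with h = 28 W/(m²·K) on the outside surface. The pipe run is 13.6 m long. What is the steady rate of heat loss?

Radial resistances (cylindrical: R_cond = ln(r_o/r_i)/(2πkL), R_conv = 1/(h·2πrL)):
R_inner film = 1/(h_i·2πr₁L) = 1/(936×2π×0.075×13.6) = 1.667×10^-4 K/W
R_cast iron pipe wall = ln(84/75)/(2π×58.1×13.6) = 2.283×10^-5 K/W
R_glass-fibre batt = ln(149/84)/(2π×0.0431×13.6) = 0.1556 K/W
R_polyurethane foam = ln(179/149)/(2π×0.0221×13.6) = 0.09714 K/W
R_outer film = 1/(h_o·2πr_oL) = 1/(28×2π×0.179×13.6) = 0.002335 K/W
R_total = 0.2553 K/W
Q = ΔT/R_total = 89/0.2553

Q ≈ 349 W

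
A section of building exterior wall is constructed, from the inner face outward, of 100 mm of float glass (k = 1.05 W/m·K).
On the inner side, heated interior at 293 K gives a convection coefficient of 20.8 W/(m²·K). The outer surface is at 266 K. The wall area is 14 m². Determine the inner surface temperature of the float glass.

Using the resistance-network approach (series):
R_inner film = 1/(h_i·A) = 1/(20.8×14) = 0.003434 K/W
R_float glass = L/(kA) = 0.1/(1.05×14) = 0.006803 K/W
R_total = 0.01024 K/W;  Q = ΔT/R_total = 27/0.01024 = 2638 W
T_interface = T_inner − Q·ΣR(inner→interface) = 293 − 2640×0.003434

T ≈ 284 K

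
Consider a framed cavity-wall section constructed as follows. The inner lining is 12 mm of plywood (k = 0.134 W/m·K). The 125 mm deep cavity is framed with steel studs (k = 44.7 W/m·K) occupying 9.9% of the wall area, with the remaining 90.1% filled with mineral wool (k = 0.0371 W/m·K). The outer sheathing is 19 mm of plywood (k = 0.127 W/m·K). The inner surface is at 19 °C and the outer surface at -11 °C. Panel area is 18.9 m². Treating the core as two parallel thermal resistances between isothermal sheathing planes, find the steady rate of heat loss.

Sheathing layers in series; stud and cavity paths in parallel between them.
R_inner = 0.012/(0.134×18.9) = 0.004738 K/W
R_stud  = 0.125/(44.7×0.099×18.9) = 0.001495 K/W
R_cav   = 0.125/(0.0371×0.901×18.9) = 0.1979 K/W
1/R_core = 1/R_stud + 1/R_cav → R_core = 0.001483 K/W
R_outer = 0.019/(0.127×18.9) = 0.007916 K/W
R_total = 0.01414 K/W
Q = ΔT/R_total = 30/0.01414

Q ≈ 2120 W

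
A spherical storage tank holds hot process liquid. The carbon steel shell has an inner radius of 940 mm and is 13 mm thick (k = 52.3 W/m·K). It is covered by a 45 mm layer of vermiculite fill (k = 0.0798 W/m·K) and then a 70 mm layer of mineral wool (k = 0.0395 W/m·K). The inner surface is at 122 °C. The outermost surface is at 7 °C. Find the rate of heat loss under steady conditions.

Spherical conduction: R = (1/r_in − 1/r_out)/(4πk) per layer; series-sum.
R_carbon steel shell = (1/0.94 − 1/0.953)/(4π×52.3) = 2.208×10^-5 K/W
R_vermiculite fill = (1/0.953 − 1/0.998)/(4π×0.0798) = 0.04718 K/W
R_mineral wool = (1/0.998 − 1/1.068)/(4π×0.0395) = 0.1323 K/W
R_total = 0.1795 K/W
Q = ΔT/R_total = 115/0.1795

Q ≈ 641 W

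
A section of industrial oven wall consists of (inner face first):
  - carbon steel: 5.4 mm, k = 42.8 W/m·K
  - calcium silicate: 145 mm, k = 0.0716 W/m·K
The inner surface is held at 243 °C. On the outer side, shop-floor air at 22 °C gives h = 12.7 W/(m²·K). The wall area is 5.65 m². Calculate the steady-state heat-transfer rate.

Q ≈ 593 W

Series thermal resistances:
R_carbon steel = L/(kA) = 0.0054/(42.8×5.65) = 2.233×10^-5 K/W
R_calcium silicate = L/(kA) = 0.145/(0.0716×5.65) = 0.3584 K/W
R_outer film = 1/(h_o·A) = 1/(12.7×5.65) = 0.01394 K/W
R_total = 0.3724 K/W
Q = ΔT / R_total = 221 / 0.3724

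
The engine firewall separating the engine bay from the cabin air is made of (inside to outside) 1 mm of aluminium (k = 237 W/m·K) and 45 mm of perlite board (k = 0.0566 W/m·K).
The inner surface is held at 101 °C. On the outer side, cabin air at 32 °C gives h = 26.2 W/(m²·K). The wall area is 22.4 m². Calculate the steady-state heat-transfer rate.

Model the wall as resistances in series:
R_aluminium = L/(kA) = 0.001/(237×22.4) = 1.884×10^-7 K/W
R_perlite board = L/(kA) = 0.045/(0.0566×22.4) = 0.03549 K/W
R_outer film = 1/(h_o·A) = 1/(26.2×22.4) = 0.001704 K/W
R_total = 0.0372 K/W
Q = ΔT / R_total = 69 / 0.0372

Q ≈ 1850 W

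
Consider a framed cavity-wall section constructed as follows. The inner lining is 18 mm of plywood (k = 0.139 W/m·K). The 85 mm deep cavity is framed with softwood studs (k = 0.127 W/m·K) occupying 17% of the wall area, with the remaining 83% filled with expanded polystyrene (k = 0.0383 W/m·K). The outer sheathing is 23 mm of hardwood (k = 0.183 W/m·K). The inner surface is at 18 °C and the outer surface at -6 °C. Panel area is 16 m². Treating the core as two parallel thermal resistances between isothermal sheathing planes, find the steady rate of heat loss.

Sheathing layers in series; stud and cavity paths in parallel between them.
R_inner = 0.018/(0.139×16) = 0.008094 K/W
R_stud  = 0.085/(0.127×0.17×16) = 0.2461 K/W
R_cav   = 0.085/(0.0383×0.83×16) = 0.1671 K/W
1/R_core = 1/R_stud + 1/R_cav → R_core = 0.09952 K/W
R_outer = 0.023/(0.183×16) = 0.007855 K/W
R_total = 0.1155 K/W
Q = ΔT/R_total = 24/0.1155

Q ≈ 208 W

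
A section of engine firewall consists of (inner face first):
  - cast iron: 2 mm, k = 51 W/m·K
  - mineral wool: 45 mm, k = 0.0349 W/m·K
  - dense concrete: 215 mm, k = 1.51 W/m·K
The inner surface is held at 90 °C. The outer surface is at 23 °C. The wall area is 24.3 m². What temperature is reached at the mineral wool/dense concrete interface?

Series thermal resistances:
R_cast iron = L/(kA) = 0.002/(51×24.3) = 1.614×10^-6 K/W
R_mineral wool = L/(kA) = 0.045/(0.0349×24.3) = 0.05306 K/W
R_dense concrete = L/(kA) = 0.215/(1.51×24.3) = 0.005859 K/W
R_total = 0.05892 K/W;  Q = ΔT/R_total = 67/0.05892 = 1137 W
T_interface = T_inner − Q·ΣR(inner→interface) = 90 − 1140×0.05306

T ≈ 29.7 °C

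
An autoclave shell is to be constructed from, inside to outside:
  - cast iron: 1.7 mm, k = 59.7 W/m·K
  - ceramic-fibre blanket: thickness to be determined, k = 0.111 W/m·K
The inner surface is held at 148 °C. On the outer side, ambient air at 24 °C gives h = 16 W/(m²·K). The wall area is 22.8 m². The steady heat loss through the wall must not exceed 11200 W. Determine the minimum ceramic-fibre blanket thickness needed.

Series thermal resistances:
R_cast iron = L/(kA) = 0.0017/(59.7×22.8) = 1.249×10^-6 K/W
R_outer film = 1/(h_o·A) = 1/(16×22.8) = 0.002741 K/W
Sum of the known resistances R_other = 0.002742 K/W
Required total resistance R_tot = ΔT/Q_allow = 124/11200 = 0.01107 K/W
R_ceramic-fibre blanket = R_tot − R_other = 0.008329 K/W
L = R·k·A = 0.008329×0.111×22.8

L ≈ 21.1 mm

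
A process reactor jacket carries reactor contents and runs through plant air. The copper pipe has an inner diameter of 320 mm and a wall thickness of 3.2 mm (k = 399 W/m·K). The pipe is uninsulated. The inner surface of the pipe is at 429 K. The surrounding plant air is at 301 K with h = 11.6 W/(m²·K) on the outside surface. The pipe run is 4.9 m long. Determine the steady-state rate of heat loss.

Q ≈ 7460 W

Treating each annulus and film as a series resistance:
R_copper pipe wall = ln(163.2/160)/(2π×399×4.9) = 1.612×10^-6 K/W
R_outer film = 1/(h_o·2πr_oL) = 1/(11.6×2π×0.1632×4.9) = 0.01716 K/W
R_total = 0.01716 K/W
Q = ΔT/R_total = 128/0.01716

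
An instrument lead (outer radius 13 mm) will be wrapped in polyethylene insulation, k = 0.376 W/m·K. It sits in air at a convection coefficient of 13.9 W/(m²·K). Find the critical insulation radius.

For a cylinder r_cr = k/h = 0.376/13.9
r_cr = 27.1 mm; since the bare radius (13 mm) is below r_cr, adding a thin layer of insulation will *increase* heat loss.

r_cr ≈ 27.1 mm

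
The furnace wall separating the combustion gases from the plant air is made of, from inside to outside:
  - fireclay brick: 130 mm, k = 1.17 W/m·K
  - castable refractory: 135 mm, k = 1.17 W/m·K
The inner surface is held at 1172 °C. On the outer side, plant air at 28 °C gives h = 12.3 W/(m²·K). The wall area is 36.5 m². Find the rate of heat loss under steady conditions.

Q ≈ 136000 W

Model the wall as resistances in series:
R_fireclay brick = L/(kA) = 0.13/(1.17×36.5) = 0.003044 K/W
R_castable refractory = L/(kA) = 0.135/(1.17×36.5) = 0.003161 K/W
R_outer film = 1/(h_o·A) = 1/(12.3×36.5) = 0.002227 K/W
R_total = 0.008433 K/W
Q = ΔT / R_total = 1144 / 0.008433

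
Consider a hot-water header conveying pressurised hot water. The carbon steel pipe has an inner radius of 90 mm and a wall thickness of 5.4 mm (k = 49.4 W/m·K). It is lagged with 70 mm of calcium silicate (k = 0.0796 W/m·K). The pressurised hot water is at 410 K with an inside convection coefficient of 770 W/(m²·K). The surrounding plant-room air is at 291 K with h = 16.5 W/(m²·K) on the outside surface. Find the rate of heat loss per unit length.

q′ ≈ 102 W/m

Treating each annulus and film as a series resistance:
R_inner film = 1/(h_i·2πr₁L) = 1/(770×2π×0.09×1) = 0.002297 K/W
R_carbon steel pipe wall = ln(95.4/90)/(2π×49.4×1) = 1.877×10^-4 K/W
R_calcium silicate = ln(165.4/95.4)/(2π×0.0796×1) = 1.1 K/W
R_outer film = 1/(h_o·2πr_oL) = 1/(16.5×2π×0.1654×1) = 0.05832 K/W
R_total = 1.161 K/W
Q = ΔT/R_total = 119/1.161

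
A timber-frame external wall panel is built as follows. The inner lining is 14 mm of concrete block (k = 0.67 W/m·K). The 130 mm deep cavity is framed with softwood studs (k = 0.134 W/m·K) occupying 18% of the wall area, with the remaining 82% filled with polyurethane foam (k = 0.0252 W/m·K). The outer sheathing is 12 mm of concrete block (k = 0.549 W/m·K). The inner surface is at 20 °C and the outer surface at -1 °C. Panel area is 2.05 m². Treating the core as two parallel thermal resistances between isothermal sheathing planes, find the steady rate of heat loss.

Q ≈ 14.6 W

Sheathing layers in series; stud and cavity paths in parallel between them.
R_inner = 0.014/(0.67×2.05) = 0.01019 K/W
R_stud  = 0.13/(0.134×0.18×2.05) = 2.629 K/W
R_cav   = 0.13/(0.0252×0.82×2.05) = 3.069 K/W
1/R_core = 1/R_stud + 1/R_cav → R_core = 1.416 K/W
R_outer = 0.012/(0.549×2.05) = 0.01066 K/W
R_total = 1.437 K/W
Q = ΔT/R_total = 21/1.437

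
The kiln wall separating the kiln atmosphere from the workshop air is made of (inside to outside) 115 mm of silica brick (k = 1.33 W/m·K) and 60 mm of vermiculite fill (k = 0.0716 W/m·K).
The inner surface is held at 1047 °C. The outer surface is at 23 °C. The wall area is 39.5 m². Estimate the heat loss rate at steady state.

Using the resistance-network approach (series):
R_silica brick = L/(kA) = 0.115/(1.33×39.5) = 0.002189 K/W
R_vermiculite fill = L/(kA) = 0.06/(0.0716×39.5) = 0.02121 K/W
R_total = 0.0234 K/W
Q = ΔT / R_total = 1024 / 0.0234

Q ≈ 43800 W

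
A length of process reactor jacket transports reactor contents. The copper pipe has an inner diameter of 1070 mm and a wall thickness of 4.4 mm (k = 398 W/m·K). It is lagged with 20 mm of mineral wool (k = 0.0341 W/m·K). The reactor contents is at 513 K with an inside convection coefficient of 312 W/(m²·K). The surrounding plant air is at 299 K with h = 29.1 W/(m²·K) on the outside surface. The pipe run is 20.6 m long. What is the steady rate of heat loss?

Cylindrical conduction, so R = ln(r₂/r₁)/(2πkL) per layer, in series:
R_inner film = 1/(h_i·2πr₁L) = 1/(312×2π×0.535×20.6) = 4.629×10^-5 K/W
R_copper pipe wall = ln(539.4/535)/(2π×398×20.6) = 1.59×10^-7 K/W
R_mineral wool = ln(559.4/539.4)/(2π×0.0341×20.6) = 0.008249 K/W
R_outer film = 1/(h_o·2πr_oL) = 1/(29.1×2π×0.5594×20.6) = 4.746×10^-4 K/W
R_total = 0.00877 K/W
Q = ΔT/R_total = 214/0.00877

Q ≈ 24400 W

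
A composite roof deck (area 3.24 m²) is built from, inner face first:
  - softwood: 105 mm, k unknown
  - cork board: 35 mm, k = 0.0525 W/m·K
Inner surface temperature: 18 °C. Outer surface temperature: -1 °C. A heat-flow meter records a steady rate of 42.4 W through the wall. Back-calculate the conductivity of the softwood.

Using the resistance-network approach (series):
R_cork board = L/(kA) = 0.035/(0.0525×3.24) = 0.2058 K/W
Sum of known resistances R_other = 0.2058 K/W
Total R = ΔT/Q = 19/42.4 = 0.4481 K/W
R_softwood = R_total − R_other = 0.2424 K/W
k = L/(R·A) = 0.105/(0.2424×3.24)

k ≈ 0.134 W/(m·K)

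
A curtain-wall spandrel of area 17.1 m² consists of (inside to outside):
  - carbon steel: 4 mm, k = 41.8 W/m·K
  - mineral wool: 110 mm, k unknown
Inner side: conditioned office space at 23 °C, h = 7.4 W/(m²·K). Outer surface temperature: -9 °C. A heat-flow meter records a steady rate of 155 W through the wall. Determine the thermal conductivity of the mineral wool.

Model the wall as resistances in series:
R_inner film = 1/(h_i·A) = 1/(7.4×17.1) = 0.007903 K/W
R_carbon steel = L/(kA) = 0.004/(41.8×17.1) = 5.596×10^-6 K/W
Sum of known resistances R_other = 0.007908 K/W
Total R = ΔT/Q = 32/155 = 0.2065 K/W
R_mineral wool = R_total − R_other = 0.1985 K/W
k = L/(R·A) = 0.11/(0.1985×17.1)

k ≈ 0.0324 W/(m·K)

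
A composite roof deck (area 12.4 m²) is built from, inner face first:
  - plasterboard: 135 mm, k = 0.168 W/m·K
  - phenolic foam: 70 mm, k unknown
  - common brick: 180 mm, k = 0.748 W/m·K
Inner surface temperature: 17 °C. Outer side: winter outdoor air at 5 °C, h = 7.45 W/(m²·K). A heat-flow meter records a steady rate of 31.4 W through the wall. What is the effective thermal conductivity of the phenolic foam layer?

k ≈ 0.0197 W/(m·K)

Series thermal resistances:
R_plasterboard = L/(kA) = 0.135/(0.168×12.4) = 0.0648 K/W
R_common brick = L/(kA) = 0.18/(0.748×12.4) = 0.01941 K/W
R_outer film = 1/(h_o·A) = 1/(7.45×12.4) = 0.01082 K/W
Sum of known resistances R_other = 0.09504 K/W
Total R = ΔT/Q = 12/31.4 = 0.3822 K/W
R_phenolic foam = R_total − R_other = 0.2871 K/W
k = L/(R·A) = 0.07/(0.2871×12.4)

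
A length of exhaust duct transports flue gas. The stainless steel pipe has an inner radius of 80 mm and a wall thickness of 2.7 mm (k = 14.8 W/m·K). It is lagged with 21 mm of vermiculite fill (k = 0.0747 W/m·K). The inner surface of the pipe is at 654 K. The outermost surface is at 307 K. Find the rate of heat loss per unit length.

q′ ≈ 719 W/m

Treating each annulus and film as a series resistance:
R_stainless steel pipe wall = ln(82.7/80)/(2π×14.8×1) = 3.569×10^-4 K/W
R_vermiculite fill = ln(103.7/82.7)/(2π×0.0747×1) = 0.4821 K/W
R_total = 0.4825 K/W
Q = ΔT/R_total = 347/0.4825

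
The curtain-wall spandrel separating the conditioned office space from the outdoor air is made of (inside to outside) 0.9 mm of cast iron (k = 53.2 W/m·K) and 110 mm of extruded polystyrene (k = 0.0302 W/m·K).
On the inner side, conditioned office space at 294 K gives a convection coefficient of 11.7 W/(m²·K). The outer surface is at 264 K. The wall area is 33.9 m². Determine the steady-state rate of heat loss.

Model the wall as resistances in series:
R_inner film = 1/(h_i·A) = 1/(11.7×33.9) = 0.002521 K/W
R_cast iron = L/(kA) = 0.0009/(53.2×33.9) = 4.99×10^-7 K/W
R_extruded polystyrene = L/(kA) = 0.11/(0.0302×33.9) = 0.1074 K/W
R_total = 0.11 K/W
Q = ΔT / R_total = 30 / 0.11

Q ≈ 273 W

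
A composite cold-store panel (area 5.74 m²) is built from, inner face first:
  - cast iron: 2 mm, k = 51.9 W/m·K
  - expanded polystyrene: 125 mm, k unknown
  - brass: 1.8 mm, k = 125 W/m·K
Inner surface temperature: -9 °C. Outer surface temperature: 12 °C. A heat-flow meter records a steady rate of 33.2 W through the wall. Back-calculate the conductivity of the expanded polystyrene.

Series thermal resistances:
R_cast iron = L/(kA) = 0.002/(51.9×5.74) = 6.714×10^-6 K/W
R_brass = L/(kA) = 0.0018/(125×5.74) = 2.509×10^-6 K/W
Sum of known resistances R_other = 9.222×10^-6 K/W
Total R = ΔT/Q = 21/33.2 = 0.6325 K/W
R_expanded polystyrene = R_total − R_other = 0.6325 K/W
k = L/(R·A) = 0.125/(0.6325×5.74)

k ≈ 0.0344 W/(m·K)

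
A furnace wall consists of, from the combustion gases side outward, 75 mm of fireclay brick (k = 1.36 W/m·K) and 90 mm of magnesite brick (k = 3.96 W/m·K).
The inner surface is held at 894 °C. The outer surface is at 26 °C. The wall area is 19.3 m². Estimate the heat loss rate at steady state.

Model the wall as resistances in series:
R_fireclay brick = L/(kA) = 0.075/(1.36×19.3) = 0.002857 K/W
R_magnesite brick = L/(kA) = 0.09/(3.96×19.3) = 0.001178 K/W
R_total = 0.004035 K/W
Q = ΔT / R_total = 868 / 0.004035

Q ≈ 215000 W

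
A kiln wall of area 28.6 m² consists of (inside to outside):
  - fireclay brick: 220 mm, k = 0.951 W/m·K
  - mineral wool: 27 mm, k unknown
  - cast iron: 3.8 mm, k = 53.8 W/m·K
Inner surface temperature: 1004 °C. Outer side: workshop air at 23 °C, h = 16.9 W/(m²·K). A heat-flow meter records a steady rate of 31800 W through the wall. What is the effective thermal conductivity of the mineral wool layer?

Series thermal resistances:
R_fireclay brick = L/(kA) = 0.22/(0.951×28.6) = 0.008089 K/W
R_cast iron = L/(kA) = 0.0038/(53.8×28.6) = 2.47×10^-6 K/W
R_outer film = 1/(h_o·A) = 1/(16.9×28.6) = 0.002069 K/W
Sum of known resistances R_other = 0.01016 K/W
Total R = ΔT/Q = 981/31800 = 0.03085 K/W
R_mineral wool = R_total − R_other = 0.02069 K/W
k = L/(R·A) = 0.027/(0.02069×28.6)

k ≈ 0.0456 W/(m·K)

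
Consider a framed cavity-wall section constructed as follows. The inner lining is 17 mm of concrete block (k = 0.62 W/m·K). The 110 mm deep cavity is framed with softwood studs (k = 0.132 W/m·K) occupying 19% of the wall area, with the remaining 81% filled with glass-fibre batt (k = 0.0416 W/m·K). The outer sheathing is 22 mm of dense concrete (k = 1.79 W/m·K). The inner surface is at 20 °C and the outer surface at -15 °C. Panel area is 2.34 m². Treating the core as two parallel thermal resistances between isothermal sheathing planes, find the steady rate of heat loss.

Sheathing layers in series; stud and cavity paths in parallel between them.
R_inner = 0.017/(0.62×2.34) = 0.01172 K/W
R_stud  = 0.11/(0.132×0.19×2.34) = 1.874 K/W
R_cav   = 0.11/(0.0416×0.81×2.34) = 1.395 K/W
1/R_core = 1/R_stud + 1/R_cav → R_core = 0.7998 K/W
R_outer = 0.022/(1.79×2.34) = 0.005252 K/W
R_total = 0.8168 K/W
Q = ΔT/R_total = 35/0.8168

Q ≈ 42.9 W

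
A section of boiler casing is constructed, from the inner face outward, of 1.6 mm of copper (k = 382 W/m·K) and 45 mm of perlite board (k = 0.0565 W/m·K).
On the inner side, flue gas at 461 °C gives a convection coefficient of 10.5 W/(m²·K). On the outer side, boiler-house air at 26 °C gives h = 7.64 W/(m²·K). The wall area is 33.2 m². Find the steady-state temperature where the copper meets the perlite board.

T ≈ 420 °C

Series thermal resistances:
R_inner film = 1/(h_i·A) = 1/(10.5×33.2) = 0.002869 K/W
R_copper = L/(kA) = 0.0016/(382×33.2) = 1.262×10^-7 K/W
R_perlite board = L/(kA) = 0.045/(0.0565×33.2) = 0.02399 K/W
R_outer film = 1/(h_o·A) = 1/(7.64×33.2) = 0.003942 K/W
R_total = 0.0308 K/W;  Q = ΔT/R_total = 435/0.0308 = 14120 W
T_interface = T_inner − Q·ΣR(inner→interface) = 461 − 14100×0.002869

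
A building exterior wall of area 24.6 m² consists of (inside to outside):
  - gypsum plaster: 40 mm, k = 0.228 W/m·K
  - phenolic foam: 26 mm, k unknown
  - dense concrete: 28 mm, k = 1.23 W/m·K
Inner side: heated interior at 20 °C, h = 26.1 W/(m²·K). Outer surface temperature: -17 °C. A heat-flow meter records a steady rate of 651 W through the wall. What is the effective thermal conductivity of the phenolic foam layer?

k ≈ 0.0224 W/(m·K)

Model the wall as resistances in series:
R_inner film = 1/(h_i·A) = 1/(26.1×24.6) = 0.001557 K/W
R_gypsum plaster = L/(kA) = 0.04/(0.228×24.6) = 0.007132 K/W
R_dense concrete = L/(kA) = 0.028/(1.23×24.6) = 9.254×10^-4 K/W
Sum of known resistances R_other = 0.009615 K/W
Total R = ΔT/Q = 37/651 = 0.05684 K/W
R_phenolic foam = R_total − R_other = 0.04722 K/W
k = L/(R·A) = 0.026/(0.04722×24.6)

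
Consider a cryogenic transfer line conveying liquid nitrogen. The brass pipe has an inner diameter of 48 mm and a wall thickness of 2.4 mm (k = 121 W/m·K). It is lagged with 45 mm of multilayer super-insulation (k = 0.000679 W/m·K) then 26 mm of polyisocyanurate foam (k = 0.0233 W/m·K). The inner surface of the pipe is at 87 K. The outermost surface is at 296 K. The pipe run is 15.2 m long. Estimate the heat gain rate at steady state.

For a radial system each layer contributes R = ln(r_out/r_in)/(2πkL); films add R = 1/(hA).
R_brass pipe wall = ln(26.4/24)/(2π×121×15.2) = 8.248×10^-6 K/W
R_multilayer super-insulation = ln(71.4/26.4)/(2π×0.000679×15.2) = 15.34 K/W
R_polyisocyanurate foam = ln(97.4/71.4)/(2π×0.0233×15.2) = 0.1395 K/W
R_total = 15.48 K/W
Q = ΔT/R_total = 209/15.48

Q ≈ 13.5 W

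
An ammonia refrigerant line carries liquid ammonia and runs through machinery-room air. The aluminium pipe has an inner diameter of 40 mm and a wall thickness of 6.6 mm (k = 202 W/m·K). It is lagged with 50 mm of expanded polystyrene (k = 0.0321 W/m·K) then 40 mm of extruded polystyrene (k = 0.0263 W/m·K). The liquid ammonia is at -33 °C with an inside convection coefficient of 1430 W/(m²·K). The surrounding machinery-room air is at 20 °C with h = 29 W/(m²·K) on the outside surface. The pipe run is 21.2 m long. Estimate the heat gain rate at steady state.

Q ≈ 143 W

Cylindrical conduction, so R = ln(r₂/r₁)/(2πkL) per layer, in series:
R_inner film = 1/(h_i·2πr₁L) = 1/(1430×2π×0.02×21.2) = 2.625×10^-4 K/W
R_aluminium pipe wall = ln(26.6/20)/(2π×202×21.2) = 1.06×10^-5 K/W
R_expanded polystyrene = ln(76.6/26.6)/(2π×0.0321×21.2) = 0.2474 K/W
R_extruded polystyrene = ln(116.6/76.6)/(2π×0.0263×21.2) = 0.1199 K/W
R_outer film = 1/(h_o·2πr_oL) = 1/(29×2π×0.1166×21.2) = 0.00222 K/W
R_total = 0.3698 K/W
Q = ΔT/R_total = 53/0.3698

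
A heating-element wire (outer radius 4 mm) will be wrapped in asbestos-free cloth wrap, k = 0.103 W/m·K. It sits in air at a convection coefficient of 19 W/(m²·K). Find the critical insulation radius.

For a cylinder r_cr = k/h = 0.103/19
r_cr = 5.42 mm; since the bare radius (4 mm) is below r_cr, adding a thin layer of insulation will *increase* heat loss.

r_cr ≈ 5.42 mm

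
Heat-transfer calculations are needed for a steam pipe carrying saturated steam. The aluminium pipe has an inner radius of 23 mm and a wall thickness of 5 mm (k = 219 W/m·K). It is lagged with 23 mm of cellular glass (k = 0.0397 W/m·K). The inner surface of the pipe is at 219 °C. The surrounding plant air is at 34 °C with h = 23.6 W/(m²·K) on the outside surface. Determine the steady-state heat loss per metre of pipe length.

q′ ≈ 72.9 W/m

Cylindrical conduction, so R = ln(r₂/r₁)/(2πkL) per layer, in series:
R_aluminium pipe wall = ln(28/23)/(2π×219×1) = 1.43×10^-4 K/W
R_cellular glass = ln(51/28)/(2π×0.0397×1) = 2.404 K/W
R_outer film = 1/(h_o·2πr_oL) = 1/(23.6×2π×0.051×1) = 0.1322 K/W
R_total = 2.536 K/W
Q = ΔT/R_total = 185/2.536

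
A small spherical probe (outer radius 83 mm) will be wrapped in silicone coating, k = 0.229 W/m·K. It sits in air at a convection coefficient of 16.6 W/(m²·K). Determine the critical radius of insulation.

r_cr ≈ 27.6 mm

For a sphere r_cr = 2k/h = 2×0.229/16.6
r_cr = 27.6 mm; since the bare radius (83 mm) is above r_cr, any added insulation will reduce heat loss.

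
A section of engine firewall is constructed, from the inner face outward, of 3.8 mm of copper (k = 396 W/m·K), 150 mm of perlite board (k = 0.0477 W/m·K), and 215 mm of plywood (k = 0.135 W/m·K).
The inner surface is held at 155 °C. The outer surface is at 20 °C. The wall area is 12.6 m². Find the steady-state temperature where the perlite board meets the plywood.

T ≈ 65.4 °C

Series thermal resistances:
R_copper = L/(kA) = 0.0038/(396×12.6) = 7.616×10^-7 K/W
R_perlite board = L/(kA) = 0.15/(0.0477×12.6) = 0.2496 K/W
R_plywood = L/(kA) = 0.215/(0.135×12.6) = 0.1264 K/W
R_total = 0.376 K/W;  Q = ΔT/R_total = 135/0.376 = 359.1 W
T_interface = T_inner − Q·ΣR(inner→interface) = 155 − 359×0.2496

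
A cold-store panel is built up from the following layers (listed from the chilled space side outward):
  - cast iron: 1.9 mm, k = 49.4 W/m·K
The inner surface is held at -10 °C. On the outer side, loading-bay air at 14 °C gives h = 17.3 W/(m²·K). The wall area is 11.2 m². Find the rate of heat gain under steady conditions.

Q ≈ 4650 W

Using the resistance-network approach (series):
R_cast iron = L/(kA) = 0.0019/(49.4×11.2) = 3.434×10^-6 K/W
R_outer film = 1/(h_o·A) = 1/(17.3×11.2) = 0.005161 K/W
R_total = 0.005164 K/W
Q = ΔT / R_total = 24 / 0.005164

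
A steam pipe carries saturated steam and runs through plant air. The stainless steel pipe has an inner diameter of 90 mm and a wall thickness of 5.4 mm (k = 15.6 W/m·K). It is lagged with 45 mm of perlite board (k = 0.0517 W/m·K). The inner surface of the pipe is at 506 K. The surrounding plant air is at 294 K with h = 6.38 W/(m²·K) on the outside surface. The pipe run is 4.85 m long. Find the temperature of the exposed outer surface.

T ≈ 319 K

Cylindrical conduction, so R = ln(r₂/r₁)/(2πkL) per layer, in series:
R_stainless steel pipe wall = ln(50.4/45)/(2π×15.6×4.85) = 2.384×10^-4 K/W
R_perlite board = ln(95.4/50.4)/(2π×0.0517×4.85) = 0.405 K/W
R_outer film = 1/(h_o·2πr_oL) = 1/(6.38×2π×0.0954×4.85) = 0.05391 K/W
R_total = 0.4592 K/W
Q = ΔT/R_total = 212/0.4592
Q = 462 W
T_interface = T_inner − Q·ΣR(inner→interface) = 506 − 462×0.4053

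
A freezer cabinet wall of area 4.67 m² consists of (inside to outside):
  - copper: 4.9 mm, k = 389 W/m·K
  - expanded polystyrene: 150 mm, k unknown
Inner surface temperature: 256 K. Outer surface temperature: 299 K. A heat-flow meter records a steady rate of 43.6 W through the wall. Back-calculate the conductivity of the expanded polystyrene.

Treating each layer as a thermal resistance in series:
R_copper = L/(kA) = 0.0049/(389×4.67) = 2.697×10^-6 K/W
Sum of known resistances R_other = 2.697×10^-6 K/W
Total R = ΔT/Q = 43/43.6 = 0.9862 K/W
R_expanded polystyrene = R_total − R_other = 0.9862 K/W
k = L/(R·A) = 0.15/(0.9862×4.67)

k ≈ 0.0326 W/(m·K)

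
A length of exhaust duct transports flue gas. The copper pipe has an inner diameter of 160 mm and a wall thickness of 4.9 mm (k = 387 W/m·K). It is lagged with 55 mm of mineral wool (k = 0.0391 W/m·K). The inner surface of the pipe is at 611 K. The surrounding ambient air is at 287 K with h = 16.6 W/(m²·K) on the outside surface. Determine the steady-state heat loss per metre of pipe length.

q′ ≈ 154 W/m

Radial resistances (cylindrical: R_cond = ln(r_o/r_i)/(2πkL), R_conv = 1/(h·2πrL)):
R_copper pipe wall = ln(84.9/80)/(2π×387×1) = 2.445×10^-5 K/W
R_mineral wool = ln(139.9/84.9)/(2π×0.0391×1) = 2.033 K/W
R_outer film = 1/(h_o·2πr_oL) = 1/(16.6×2π×0.1399×1) = 0.06853 K/W
R_total = 2.102 K/W
Q = ΔT/R_total = 324/2.102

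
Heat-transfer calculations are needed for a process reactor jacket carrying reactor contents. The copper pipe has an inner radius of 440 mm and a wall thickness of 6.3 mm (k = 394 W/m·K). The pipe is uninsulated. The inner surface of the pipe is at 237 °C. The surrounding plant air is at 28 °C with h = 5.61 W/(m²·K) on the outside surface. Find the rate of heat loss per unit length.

Cylindrical conduction, so R = ln(r₂/r₁)/(2πkL) per layer, in series:
R_copper pipe wall = ln(446.3/440)/(2π×394×1) = 5.743×10^-6 K/W
R_outer film = 1/(h_o·2πr_oL) = 1/(5.61×2π×0.4463×1) = 0.06357 K/W
R_total = 0.06357 K/W
Q = ΔT/R_total = 209/0.06357

q′ ≈ 3290 W/m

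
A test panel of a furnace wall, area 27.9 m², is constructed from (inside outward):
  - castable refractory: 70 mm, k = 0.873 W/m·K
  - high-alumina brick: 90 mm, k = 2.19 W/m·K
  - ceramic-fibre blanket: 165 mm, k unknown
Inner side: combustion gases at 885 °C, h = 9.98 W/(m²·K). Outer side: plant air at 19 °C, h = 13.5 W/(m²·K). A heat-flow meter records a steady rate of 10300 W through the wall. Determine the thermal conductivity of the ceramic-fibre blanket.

k ≈ 0.0805 W/(m·K)

Series thermal resistances:
R_inner film = 1/(h_i·A) = 1/(9.98×27.9) = 0.003591 K/W
R_castable refractory = L/(kA) = 0.07/(0.873×27.9) = 0.002874 K/W
R_high-alumina brick = L/(kA) = 0.09/(2.19×27.9) = 0.001473 K/W
R_outer film = 1/(h_o·A) = 1/(13.5×27.9) = 0.002655 K/W
Sum of known resistances R_other = 0.01059 K/W
Total R = ΔT/Q = 866/10300 = 0.08408 K/W
R_ceramic-fibre blanket = R_total − R_other = 0.07348 K/W
k = L/(R·A) = 0.165/(0.07348×27.9)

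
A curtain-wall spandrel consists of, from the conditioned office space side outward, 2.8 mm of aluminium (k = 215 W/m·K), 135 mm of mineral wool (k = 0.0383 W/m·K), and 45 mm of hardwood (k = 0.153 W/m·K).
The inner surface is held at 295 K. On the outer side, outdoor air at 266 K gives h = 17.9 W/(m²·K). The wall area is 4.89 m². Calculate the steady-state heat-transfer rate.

Model the wall as resistances in series:
R_aluminium = L/(kA) = 0.0028/(215×4.89) = 2.663×10^-6 K/W
R_mineral wool = L/(kA) = 0.135/(0.0383×4.89) = 0.7208 K/W
R_hardwood = L/(kA) = 0.045/(0.153×4.89) = 0.06015 K/W
R_outer film = 1/(h_o·A) = 1/(17.9×4.89) = 0.01142 K/W
R_total = 0.7924 K/W
Q = ΔT / R_total = 29 / 0.7924

Q ≈ 36.6 W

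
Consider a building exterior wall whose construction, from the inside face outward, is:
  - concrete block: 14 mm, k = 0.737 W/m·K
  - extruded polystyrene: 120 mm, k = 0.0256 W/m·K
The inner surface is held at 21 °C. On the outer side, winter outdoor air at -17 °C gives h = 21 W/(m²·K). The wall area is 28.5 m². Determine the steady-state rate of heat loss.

Q ≈ 228 W

Thermal resistances in series:
R_concrete block = L/(kA) = 0.014/(0.737×28.5) = 6.665×10^-4 K/W
R_extruded polystyrene = L/(kA) = 0.12/(0.0256×28.5) = 0.1645 K/W
R_outer film = 1/(h_o·A) = 1/(21×28.5) = 0.001671 K/W
R_total = 0.1668 K/W
Q = ΔT / R_total = 38 / 0.1668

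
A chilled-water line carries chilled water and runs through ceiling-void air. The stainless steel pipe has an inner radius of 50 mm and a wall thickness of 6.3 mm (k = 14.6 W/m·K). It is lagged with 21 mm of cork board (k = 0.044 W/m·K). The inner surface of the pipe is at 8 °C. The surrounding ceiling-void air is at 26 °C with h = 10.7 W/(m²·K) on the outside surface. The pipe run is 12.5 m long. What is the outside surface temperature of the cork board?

For a radial system each layer contributes R = ln(r_out/r_in)/(2πkL); films add R = 1/(hA).
R_stainless steel pipe wall = ln(56.3/50)/(2π×14.6×12.5) = 1.035×10^-4 K/W
R_cork board = ln(77.3/56.3)/(2π×0.044×12.5) = 0.09173 K/W
R_outer film = 1/(h_o·2πr_oL) = 1/(10.7×2π×0.0773×12.5) = 0.01539 K/W
R_total = 0.1072 K/W
Q = ΔT/R_total = 18/0.1072
Q = 168 W
T_interface = T_inner + Q·ΣR(inner→interface) = 8 + 168×0.09183

T ≈ 23.4 °C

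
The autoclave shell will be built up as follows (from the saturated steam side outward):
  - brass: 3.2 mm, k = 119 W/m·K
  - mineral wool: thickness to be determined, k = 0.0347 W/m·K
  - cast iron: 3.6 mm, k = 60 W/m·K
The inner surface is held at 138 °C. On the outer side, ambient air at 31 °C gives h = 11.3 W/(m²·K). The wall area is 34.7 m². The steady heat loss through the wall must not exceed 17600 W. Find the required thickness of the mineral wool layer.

Using the resistance-network approach (series):
R_brass = L/(kA) = 0.0032/(119×34.7) = 7.749×10^-7 K/W
R_cast iron = L/(kA) = 0.0036/(60×34.7) = 1.729×10^-6 K/W
R_outer film = 1/(h_o·A) = 1/(11.3×34.7) = 0.00255 K/W
Sum of the known resistances R_other = 0.002553 K/W
Required total resistance R_tot = ΔT/Q_allow = 107/17600 = 0.00608 K/W
R_mineral wool = R_tot − R_other = 0.003527 K/W
L = R·k·A = 0.003527×0.0347×34.7

L ≈ 4.25 mm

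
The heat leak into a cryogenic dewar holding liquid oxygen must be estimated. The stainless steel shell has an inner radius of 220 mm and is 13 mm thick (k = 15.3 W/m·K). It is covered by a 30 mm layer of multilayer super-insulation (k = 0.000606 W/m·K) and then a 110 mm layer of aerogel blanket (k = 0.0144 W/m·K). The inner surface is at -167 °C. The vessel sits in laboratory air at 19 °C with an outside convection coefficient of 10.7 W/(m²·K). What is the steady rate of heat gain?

Radial (spherical) resistances in series:
R_stainless steel shell = (1/0.22 − 1/0.233)/(4π×15.3) = 0.001319 K/W
R_multilayer super-insulation = (1/0.233 − 1/0.263)/(4π×0.000606) = 64.29 K/W
R_aerogel blanket = (1/0.263 − 1/0.373)/(4π×0.0144) = 6.197 K/W
R_outer film = 1/(h·4πr_o²) = 1/(10.7×4π×0.373²) = 0.05346 K/W
R_total = 70.54 K/W
Q = ΔT/R_total = 186/70.54

Q ≈ 2.64 W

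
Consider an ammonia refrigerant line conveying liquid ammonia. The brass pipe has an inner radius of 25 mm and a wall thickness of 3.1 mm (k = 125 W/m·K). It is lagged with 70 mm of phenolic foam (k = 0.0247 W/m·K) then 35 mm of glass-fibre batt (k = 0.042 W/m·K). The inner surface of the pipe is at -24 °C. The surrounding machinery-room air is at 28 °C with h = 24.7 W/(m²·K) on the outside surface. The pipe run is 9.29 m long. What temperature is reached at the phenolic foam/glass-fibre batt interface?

Treating each annulus and film as a series resistance:
R_brass pipe wall = ln(28.1/25)/(2π×125×9.29) = 1.602×10^-5 K/W
R_phenolic foam = ln(98.1/28.1)/(2π×0.0247×9.29) = 0.8671 K/W
R_glass-fibre batt = ln(133.1/98.1)/(2π×0.042×9.29) = 0.1245 K/W
R_outer film = 1/(h_o·2πr_oL) = 1/(24.7×2π×0.1331×9.29) = 0.005211 K/W
R_total = 0.9968 K/W
Q = ΔT/R_total = 52/0.9968
Q = 52.2 W
T_interface = T_inner + Q·ΣR(inner→interface) = -24 + 52.2×0.8672

T ≈ 21.2 °C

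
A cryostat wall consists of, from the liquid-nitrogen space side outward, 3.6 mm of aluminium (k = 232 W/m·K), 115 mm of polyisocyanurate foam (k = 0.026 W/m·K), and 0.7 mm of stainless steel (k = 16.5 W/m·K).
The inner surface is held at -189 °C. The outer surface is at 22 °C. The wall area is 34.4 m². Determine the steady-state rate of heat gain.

Thermal resistances in series:
R_aluminium = L/(kA) = 0.0036/(232×34.4) = 4.511×10^-7 K/W
R_polyisocyanurate foam = L/(kA) = 0.115/(0.026×34.4) = 0.1286 K/W
R_stainless steel = L/(kA) = 0.0007/(16.5×34.4) = 1.233×10^-6 K/W
R_total = 0.1286 K/W
Q = ΔT / R_total = 211 / 0.1286

Q ≈ 1640 W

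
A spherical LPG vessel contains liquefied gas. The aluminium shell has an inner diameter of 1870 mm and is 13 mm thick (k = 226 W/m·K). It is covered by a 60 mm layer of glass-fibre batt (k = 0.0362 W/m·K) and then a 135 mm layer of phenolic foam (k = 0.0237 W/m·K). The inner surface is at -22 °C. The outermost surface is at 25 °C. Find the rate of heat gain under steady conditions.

For a spherical shell R = (1/r₁ − 1/r₂)/(4πk); film R = 1/(h·4πr²). In series:
R_aluminium shell = (1/0.935 − 1/0.948)/(4π×226) = 5.164×10^-6 K/W
R_glass-fibre batt = (1/0.948 − 1/1.008)/(4π×0.0362) = 0.138 K/W
R_phenolic foam = (1/1.008 − 1/1.143)/(4π×0.0237) = 0.3934 K/W
R_total = 0.5315 K/W
Q = ΔT/R_total = 47/0.5315

Q ≈ 88.4 W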